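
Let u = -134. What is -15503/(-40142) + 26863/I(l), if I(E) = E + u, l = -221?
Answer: -1072830981/14250410 ≈ -75.284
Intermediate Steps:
I(E) = -134 + E (I(E) = E - 134 = -134 + E)
-15503/(-40142) + 26863/I(l) = -15503/(-40142) + 26863/(-134 - 221) = -15503*(-1/40142) + 26863/(-355) = 15503/40142 + 26863*(-1/355) = 15503/40142 - 26863/355 = -1072830981/14250410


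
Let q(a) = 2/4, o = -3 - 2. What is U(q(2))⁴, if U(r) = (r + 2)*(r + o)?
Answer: 4100625/256 ≈ 16018.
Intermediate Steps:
o = -5
q(a) = ½ (q(a) = 2*(¼) = ½)
U(r) = (-5 + r)*(2 + r) (U(r) = (r + 2)*(r - 5) = (2 + r)*(-5 + r) = (-5 + r)*(2 + r))
U(q(2))⁴ = (-10 + (½)² - 3*½)⁴ = (-10 + ¼ - 3/2)⁴ = (-45/4)⁴ = 4100625/256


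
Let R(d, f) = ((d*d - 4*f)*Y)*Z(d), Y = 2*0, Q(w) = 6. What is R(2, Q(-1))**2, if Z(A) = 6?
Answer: 0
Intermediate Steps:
Y = 0
R(d, f) = 0 (R(d, f) = ((d*d - 4*f)*0)*6 = ((d**2 - 4*f)*0)*6 = 0*6 = 0)
R(2, Q(-1))**2 = 0**2 = 0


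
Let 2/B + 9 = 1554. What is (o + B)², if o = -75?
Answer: 13426552129/2387025 ≈ 5624.8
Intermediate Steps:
B = 2/1545 (B = 2/(-9 + 1554) = 2/1545 ≈ 0.0012945)
(o + B)² = (-75 + 2/1545)² = (-115873/1545)² = 13426552129/2387025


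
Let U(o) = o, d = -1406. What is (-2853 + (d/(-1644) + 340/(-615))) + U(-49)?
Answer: -32597671/11234 ≈ -2901.7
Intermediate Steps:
(-2853 + (d/(-1644) + 340/(-615))) + U(-49) = (-2853 + (-1406/(-1644) + 340/(-615))) - 49 = (-2853 + (-1406*(-1/1644) + 340*(-1/615))) - 49 = (-2853 + (703/822 - 68/123)) - 49 = (-2853 + 3397/11234) - 49 = -32047205/11234 - 49 = -32597671/11234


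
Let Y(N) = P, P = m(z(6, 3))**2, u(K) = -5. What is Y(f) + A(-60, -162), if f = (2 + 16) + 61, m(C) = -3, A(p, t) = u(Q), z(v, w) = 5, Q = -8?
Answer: 4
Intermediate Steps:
A(p, t) = -5
P = 9 (P = (-3)**2 = 9)
f = 79 (f = 18 + 61 = 79)
Y(N) = 9
Y(f) + A(-60, -162) = 9 - 5 = 4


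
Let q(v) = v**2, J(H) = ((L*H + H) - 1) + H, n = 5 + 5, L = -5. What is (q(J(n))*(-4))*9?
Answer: -34596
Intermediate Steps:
n = 10
J(H) = -1 - 3*H (J(H) = ((-5*H + H) - 1) + H = (-4*H - 1) + H = (-1 - 4*H) + H = -1 - 3*H)
(q(J(n))*(-4))*9 = ((-1 - 3*10)**2*(-4))*9 = ((-1 - 30)**2*(-4))*9 = ((-31)**2*(-4))*9 = (961*(-4))*9 = -3844*9 = -34596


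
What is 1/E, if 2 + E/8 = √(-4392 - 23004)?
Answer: -1/109600 - 3*I*√761/109600 ≈ -9.1241e-6 - 0.0007551*I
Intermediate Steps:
E = -16 + 48*I*√761 (E = -16 + 8*√(-4392 - 23004) = -16 + 8*√(-27396) = -16 + 8*(6*I*√761) = -16 + 48*I*√761 ≈ -16.0 + 1324.1*I)
1/E = 1/(-16 + 48*I*√761)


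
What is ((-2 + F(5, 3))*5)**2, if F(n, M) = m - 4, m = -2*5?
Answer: 6400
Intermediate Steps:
m = -10
F(n, M) = -14 (F(n, M) = -10 - 4 = -14)
((-2 + F(5, 3))*5)**2 = ((-2 - 14)*5)**2 = (-16*5)**2 = (-80)**2 = 6400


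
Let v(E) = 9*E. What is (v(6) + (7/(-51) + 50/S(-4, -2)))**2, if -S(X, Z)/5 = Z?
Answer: 9012004/2601 ≈ 3464.8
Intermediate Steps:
S(X, Z) = -5*Z
(v(6) + (7/(-51) + 50/S(-4, -2)))**2 = (9*6 + (7/(-51) + 50/((-5*(-2)))))**2 = (54 + (7*(-1/51) + 50/10))**2 = (54 + (-7/51 + 50*(1/10)))**2 = (54 + (-7/51 + 5))**2 = (54 + 248/51)**2 = (3002/51)**2 = 9012004/2601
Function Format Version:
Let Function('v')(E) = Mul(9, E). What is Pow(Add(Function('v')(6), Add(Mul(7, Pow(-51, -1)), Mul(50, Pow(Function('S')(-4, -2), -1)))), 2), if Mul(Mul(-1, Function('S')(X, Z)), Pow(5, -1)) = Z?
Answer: Rational(9012004, 2601) ≈ 3464.8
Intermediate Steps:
Function('S')(X, Z) = Mul(-5, Z)
Pow(Add(Function('v')(6), Add(Mul(7, Pow(-51, -1)), Mul(50, Pow(Function('S')(-4, -2), -1)))), 2) = Pow(Add(Mul(9, 6), Add(Mul(7, Pow(-51, -1)), Mul(50, Pow(Mul(-5, -2), -1)))), 2) = Pow(Add(54, Add(Mul(7, Rational(-1, 51)), Mul(50, Pow(10, -1)))), 2) = Pow(Add(54, Add(Rational(-7, 51), Mul(50, Rational(1, 10)))), 2) = Pow(Add(54, Add(Rational(-7, 51), 5)), 2) = Pow(Add(54, Rational(248, 51)), 2) = Pow(Rational(3002, 51), 2) = Rational(9012004, 2601)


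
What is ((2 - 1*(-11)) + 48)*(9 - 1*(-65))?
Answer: 4514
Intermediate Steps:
((2 - 1*(-11)) + 48)*(9 - 1*(-65)) = ((2 + 11) + 48)*(9 + 65) = (13 + 48)*74 = 61*74 = 4514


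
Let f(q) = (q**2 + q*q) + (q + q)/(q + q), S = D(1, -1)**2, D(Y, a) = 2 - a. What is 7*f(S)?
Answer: 1141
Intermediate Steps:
S = 9 (S = (2 - 1*(-1))**2 = (2 + 1)**2 = 3**2 = 9)
f(q) = 1 + 2*q**2 (f(q) = (q**2 + q**2) + (2*q)/((2*q)) = 2*q**2 + (2*q)*(1/(2*q)) = 2*q**2 + 1 = 1 + 2*q**2)
7*f(S) = 7*(1 + 2*9**2) = 7*(1 + 2*81) = 7*(1 + 162) = 7*163 = 1141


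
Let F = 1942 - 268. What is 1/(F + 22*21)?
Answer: 1/2136 ≈ 0.00046816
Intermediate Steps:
F = 1674
1/(F + 22*21) = 1/(1674 + 22*21) = 1/(1674 + 462) = 1/2136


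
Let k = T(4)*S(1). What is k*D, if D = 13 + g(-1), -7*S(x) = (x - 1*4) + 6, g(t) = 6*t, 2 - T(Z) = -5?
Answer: -21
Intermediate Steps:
T(Z) = 7 (T(Z) = 2 - 1*(-5) = 2 + 5 = 7)
S(x) = -2/7 - x/7 (S(x) = -((x - 1*4) + 6)/7 = -((x - 4) + 6)/7 = -((-4 + x) + 6)/7 = -(2 + x)/7 = -2/7 - x/7)
D = 7 (D = 13 + 6*(-1) = 13 - 6 = 7)
k = -3 (k = 7*(-2/7 - ⅐*1) = 7*(-2/7 - ⅐) = 7*(-3/7) = -3)
k*D = -3*7 = -21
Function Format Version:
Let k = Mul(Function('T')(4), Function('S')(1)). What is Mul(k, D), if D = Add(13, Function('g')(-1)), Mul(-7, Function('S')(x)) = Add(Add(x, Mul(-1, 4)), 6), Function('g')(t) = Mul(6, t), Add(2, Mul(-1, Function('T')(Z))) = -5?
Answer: -21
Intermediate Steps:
Function('T')(Z) = 7 (Function('T')(Z) = Add(2, Mul(-1, -5)) = Add(2, 5) = 7)
Function('S')(x) = Add(Rational(-2, 7), Mul(Rational(-1, 7), x)) (Function('S')(x) = Mul(Rational(-1, 7), Add(Add(x, Mul(-1, 4)), 6)) = Mul(Rational(-1, 7), Add(Add(x, -4), 6)) = Mul(Rational(-1, 7), Add(Add(-4, x), 6)) = Mul(Rational(-1, 7), Add(2, x)) = Add(Rational(-2, 7), Mul(Rational(-1, 7), x)))
D = 7 (D = Add(13, Mul(6, -1)) = Add(13, -6) = 7)
k = -3 (k = Mul(7, Add(Rational(-2, 7), Mul(Rational(-1, 7), 1))) = Mul(7, Add(Rational(-2, 7), Rational(-1, 7))) = Mul(7, Rational(-3, 7)) = -3)
Mul(k, D) = Mul(-3, 7) = -21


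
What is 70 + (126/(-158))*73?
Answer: 931/79 ≈ 11.785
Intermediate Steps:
70 + (126/(-158))*73 = 70 + (126*(-1/158))*73 = 70 - 63/79*73 = 70 - 4599/79 = 931/79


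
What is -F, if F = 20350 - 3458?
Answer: -16892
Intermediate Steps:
F = 16892
-F = -1*16892 = -16892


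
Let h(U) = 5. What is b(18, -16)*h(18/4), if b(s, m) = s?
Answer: 90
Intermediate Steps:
b(18, -16)*h(18/4) = 18*5 = 90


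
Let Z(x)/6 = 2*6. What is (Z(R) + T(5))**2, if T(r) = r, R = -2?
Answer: 5929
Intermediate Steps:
Z(x) = 72 (Z(x) = 6*(2*6) = 6*12 = 72)
(Z(R) + T(5))**2 = (72 + 5)**2 = 77**2 = 5929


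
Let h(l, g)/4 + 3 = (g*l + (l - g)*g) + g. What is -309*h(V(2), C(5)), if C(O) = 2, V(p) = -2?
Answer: 16068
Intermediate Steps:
h(l, g) = -12 + 4*g + 4*g*l + 4*g*(l - g) (h(l, g) = -12 + 4*((g*l + (l - g)*g) + g) = -12 + 4*((g*l + g*(l - g)) + g) = -12 + 4*(g + g*l + g*(l - g)) = -12 + (4*g + 4*g*l + 4*g*(l - g)) = -12 + 4*g + 4*g*l + 4*g*(l - g))
-309*h(V(2), C(5)) = -309*(-12 - 4*2**2 + 4*2 + 8*2*(-2)) = -309*(-12 - 4*4 + 8 - 32) = -309*(-12 - 16 + 8 - 32) = -309*(-52) = 16068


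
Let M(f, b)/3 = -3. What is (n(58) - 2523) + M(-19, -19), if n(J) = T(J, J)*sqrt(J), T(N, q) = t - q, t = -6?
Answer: -2532 - 64*sqrt(58) ≈ -3019.4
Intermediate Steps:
T(N, q) = -6 - q
M(f, b) = -9 (M(f, b) = 3*(-3) = -9)
n(J) = sqrt(J)*(-6 - J) (n(J) = (-6 - J)*sqrt(J) = sqrt(J)*(-6 - J))
(n(58) - 2523) + M(-19, -19) = (sqrt(58)*(-6 - 1*58) - 2523) - 9 = (sqrt(58)*(-6 - 58) - 2523) - 9 = (sqrt(58)*(-64) - 2523) - 9 = (-64*sqrt(58) - 2523) - 9 = (-2523 - 64*sqrt(58)) - 9 = -2532 - 64*sqrt(58)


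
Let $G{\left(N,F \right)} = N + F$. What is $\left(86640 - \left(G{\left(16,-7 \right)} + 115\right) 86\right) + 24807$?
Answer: $100783$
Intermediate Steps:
$G{\left(N,F \right)} = F + N$
$\left(86640 - \left(G{\left(16,-7 \right)} + 115\right) 86\right) + 24807 = \left(86640 - \left(\left(-7 + 16\right) + 115\right) 86\right) + 24807 = \left(86640 - \left(9 + 115\right) 86\right) + 24807 = \left(86640 - 124 \cdot 86\right) + 24807 = \left(86640 - 10664\right) + 24807 = 75976 + 24807 = 100783$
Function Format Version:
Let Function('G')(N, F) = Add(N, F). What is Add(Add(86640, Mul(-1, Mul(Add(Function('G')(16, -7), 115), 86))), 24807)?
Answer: 100783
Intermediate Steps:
Function('G')(N, F) = Add(F, N)
Add(Add(86640, Mul(-1, Mul(Add(Function('G')(16, -7), 115), 86))), 24807) = Add(Add(86640, Mul(-1, Mul(Add(Add(-7, 16), 115), 86))), 24807) = Add(Add(86640, Mul(-1, Mul(Add(9, 115), 86))), 24807) = Add(Add(86640, Mul(-1, Mul(124, 86))), 24807) = Add(Add(86640, Mul(-1, 10664)), 24807) = Add(Add(86640, -10664), 24807) = Add(75976, 24807) = 100783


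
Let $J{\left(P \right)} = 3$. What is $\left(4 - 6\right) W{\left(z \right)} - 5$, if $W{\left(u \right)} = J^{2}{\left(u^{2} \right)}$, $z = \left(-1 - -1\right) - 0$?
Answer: $-23$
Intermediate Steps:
$z = 0$ ($z = \left(-1 + 1\right) + 0 = 0 + 0 = 0$)
$W{\left(u \right)} = 9$ ($W{\left(u \right)} = 3^{2} = 9$)
$\left(4 - 6\right) W{\left(z \right)} - 5 = \left(4 - 6\right) 9 - 5 = \left(-2\right) 9 - 5 = -18 - 5 = -23$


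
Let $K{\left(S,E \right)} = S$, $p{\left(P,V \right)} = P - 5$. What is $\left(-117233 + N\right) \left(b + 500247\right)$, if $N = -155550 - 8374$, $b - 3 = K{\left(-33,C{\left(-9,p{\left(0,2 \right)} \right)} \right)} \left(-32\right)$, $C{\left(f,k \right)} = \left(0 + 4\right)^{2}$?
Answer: $-140945691042$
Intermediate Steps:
$p{\left(P,V \right)} = -5 + P$
$C{\left(f,k \right)} = 16$ ($C{\left(f,k \right)} = 4^{2} = 16$)
$b = 1059$ ($b = 3 - -1056 = 3 + 1056 = 1059$)
$N = -163924$ ($N = -155550 - 8374 = -163924$)
$\left(-117233 + N\right) \left(b + 500247\right) = \left(-117233 - 163924\right) \left(1059 + 500247\right) = \left(-281157\right) 501306 = -140945691042$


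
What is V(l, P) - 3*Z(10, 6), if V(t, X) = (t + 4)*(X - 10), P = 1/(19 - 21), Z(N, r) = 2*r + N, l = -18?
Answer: 81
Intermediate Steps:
Z(N, r) = N + 2*r
P = -½ (P = 1/(-2) = -½ ≈ -0.50000)
V(t, X) = (-10 + X)*(4 + t) (V(t, X) = (4 + t)*(-10 + X) = (-10 + X)*(4 + t))
V(l, P) - 3*Z(10, 6) = (-40 - 10*(-18) + 4*(-½) - ½*(-18)) - 3*(10 + 2*6) = (-40 + 180 - 2 + 9) - 3*(10 + 12) = 147 - 3*22 = 147 - 66 = 81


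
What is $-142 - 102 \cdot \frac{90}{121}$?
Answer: $- \frac{26362}{121} \approx -217.87$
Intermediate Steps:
$-142 - 102 \cdot \frac{90}{121} = -142 - 102 \cdot 90 \cdot \frac{1}{121} = -142 - \frac{9180}{121} = - \frac{26362}{121}$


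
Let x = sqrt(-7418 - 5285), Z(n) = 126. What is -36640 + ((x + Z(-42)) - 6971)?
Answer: -43485 + I*sqrt(12703) ≈ -43485.0 + 112.71*I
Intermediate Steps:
x = I*sqrt(12703) (x = sqrt(-12703) = I*sqrt(12703) ≈ 112.71*I)
-36640 + ((x + Z(-42)) - 6971) = -36640 + ((I*sqrt(12703) + 126) - 6971) = -36640 + ((126 + I*sqrt(12703)) - 6971) = -36640 + (-6845 + I*sqrt(12703)) = -43485 + I*sqrt(12703)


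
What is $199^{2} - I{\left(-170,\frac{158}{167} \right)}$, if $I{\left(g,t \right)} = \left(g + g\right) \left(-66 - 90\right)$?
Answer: $-13439$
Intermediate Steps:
$I{\left(g,t \right)} = - 312 g$ ($I{\left(g,t \right)} = 2 g \left(-156\right) = - 312 g$)
$199^{2} - I{\left(-170,\frac{158}{167} \right)} = 199^{2} - \left(-312\right) \left(-170\right) = 39601 - 53040 = -13439$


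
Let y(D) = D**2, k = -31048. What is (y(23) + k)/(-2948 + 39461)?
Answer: -3391/4057 ≈ -0.83584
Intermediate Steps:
(y(23) + k)/(-2948 + 39461) = (23**2 - 31048)/(-2948 + 39461) = (529 - 31048)/36513 = -30519*1/36513 = -3391/4057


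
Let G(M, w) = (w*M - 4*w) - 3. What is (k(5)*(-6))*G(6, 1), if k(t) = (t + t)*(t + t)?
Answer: 600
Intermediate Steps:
G(M, w) = -3 - 4*w + M*w (G(M, w) = (M*w - 4*w) - 3 = (-4*w + M*w) - 3 = -3 - 4*w + M*w)
k(t) = 4*t**2 (k(t) = (2*t)*(2*t) = 4*t**2)
(k(5)*(-6))*G(6, 1) = ((4*5**2)*(-6))*(-3 - 4*1 + 6*1) = ((4*25)*(-6))*(-3 - 4 + 6) = (100*(-6))*(-1) = -600*(-1) = 600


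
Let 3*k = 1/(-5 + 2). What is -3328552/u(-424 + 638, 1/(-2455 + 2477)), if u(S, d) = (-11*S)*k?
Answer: -14978484/1177 ≈ -12726.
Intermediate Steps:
k = -⅑ (k = 1/(3*(-5 + 2)) = (⅓)/(-3) = (⅓)*(-⅓) = -⅑ ≈ -0.11111)
u(S, d) = 11*S/9 (u(S, d) = -11*S*(-⅑) = 11*S/9)
-3328552/u(-424 + 638, 1/(-2455 + 2477)) = -3328552*9/(11*(-424 + 638)) = -3328552/((11/9)*214) = -3328552/2354/9 = -3328552*9/2354 = -14978484/1177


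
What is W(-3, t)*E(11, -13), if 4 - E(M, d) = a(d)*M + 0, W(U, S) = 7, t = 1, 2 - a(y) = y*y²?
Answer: -169295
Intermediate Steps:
a(y) = 2 - y³ (a(y) = 2 - y*y² = 2 - y³)
E(M, d) = 4 - M*(2 - d³) (E(M, d) = 4 - ((2 - d³)*M + 0) = 4 - (M*(2 - d³) + 0) = 4 - M*(2 - d³))
W(-3, t)*E(11, -13) = 7*(4 + 11*(-2 + (-13)³)) = 7*(4 + 11*(-2 - 2197)) = 7*(4 + 11*(-2199)) = 7*(4 - 24189) = 7*(-24185) = -169295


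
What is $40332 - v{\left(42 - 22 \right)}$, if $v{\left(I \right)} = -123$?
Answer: $40455$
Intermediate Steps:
$40332 - v{\left(42 - 22 \right)} = 40332 - -123 = 40332 + 123 = 40455$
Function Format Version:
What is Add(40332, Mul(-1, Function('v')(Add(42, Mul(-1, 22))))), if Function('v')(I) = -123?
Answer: 40455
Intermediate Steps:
Add(40332, Mul(-1, Function('v')(Add(42, Mul(-1, 22))))) = Add(40332, Mul(-1, -123)) = Add(40332, 123) = 40455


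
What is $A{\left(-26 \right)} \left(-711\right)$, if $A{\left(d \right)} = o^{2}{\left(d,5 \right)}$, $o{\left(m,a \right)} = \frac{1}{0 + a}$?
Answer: $- \frac{711}{25} \approx -28.44$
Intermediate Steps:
$o{\left(m,a \right)} = \frac{1}{a}$
$A{\left(d \right)} = \frac{1}{25}$ ($A{\left(d \right)} = \left(\frac{1}{5}\right)^{2} = \frac{1}{25}$)
$A{\left(-26 \right)} \left(-711\right) = \frac{1}{25} \left(-711\right) = - \frac{711}{25}$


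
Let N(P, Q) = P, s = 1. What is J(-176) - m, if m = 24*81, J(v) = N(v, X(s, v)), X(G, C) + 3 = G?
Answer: -2120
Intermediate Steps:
X(G, C) = -3 + G
J(v) = v
m = 1944
J(-176) - m = -176 - 1*1944 = -176 - 1944 = -2120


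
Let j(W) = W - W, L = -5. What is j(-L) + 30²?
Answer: 900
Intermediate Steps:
j(W) = 0
j(-L) + 30² = 0 + 30² = 0 + 900 = 900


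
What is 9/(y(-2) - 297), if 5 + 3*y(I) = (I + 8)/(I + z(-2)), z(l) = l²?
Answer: -27/893 ≈ -0.030235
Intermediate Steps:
y(I) = -5/3 + (8 + I)/(3*(4 + I)) (y(I) = -5/3 + ((I + 8)/(I + (-2)²))/3 = -5/3 + ((8 + I)/(I + 4))/3 = -5/3 + ((8 + I)/(4 + I))/3 = -5/3 + (8 + I)/(3*(4 + I)))
9/(y(-2) - 297) = 9/(4*(-3 - 1*(-2))/(3*(4 - 2)) - 297) = 9/((4/3)*(-3 + 2)/2 - 297) = 9/((4/3)*(½)*(-1) - 297) = 9/(-⅔ - 297) = 9/(-893/3) = -3/893*9 = -27/893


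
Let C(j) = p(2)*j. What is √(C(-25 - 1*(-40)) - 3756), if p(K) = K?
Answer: 9*I*√46 ≈ 61.041*I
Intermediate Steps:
C(j) = 2*j
√(C(-25 - 1*(-40)) - 3756) = √(2*(-25 - 1*(-40)) - 3756) = √(2*(-25 + 40) - 3756) = √(2*15 - 3756) = √(30 - 3756) = √(-3726) = 9*I*√46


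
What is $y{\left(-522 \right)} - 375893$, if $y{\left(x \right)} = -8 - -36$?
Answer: $-375865$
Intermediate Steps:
$y{\left(x \right)} = 28$ ($y{\left(x \right)} = -8 + 36 = 28$)
$y{\left(-522 \right)} - 375893 = 28 - 375893 = -375865$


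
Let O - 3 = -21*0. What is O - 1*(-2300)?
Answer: 2303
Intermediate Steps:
O = 3 (O = 3 - 21*0 = 3 + 0 = 3)
O - 1*(-2300) = 3 - 1*(-2300) = 3 + 2300 = 2303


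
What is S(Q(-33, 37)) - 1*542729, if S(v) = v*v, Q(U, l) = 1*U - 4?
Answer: -541360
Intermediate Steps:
Q(U, l) = -4 + U (Q(U, l) = U - 4 = -4 + U)
S(v) = v²
S(Q(-33, 37)) - 1*542729 = (-4 - 33)² - 1*542729 = (-37)² - 542729 = 1369 - 542729 = -541360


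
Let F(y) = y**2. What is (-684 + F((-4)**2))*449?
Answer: -192172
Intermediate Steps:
(-684 + F((-4)**2))*449 = (-684 + ((-4)**2)**2)*449 = (-684 + 16**2)*449 = (-684 + 256)*449 = -428*449 = -192172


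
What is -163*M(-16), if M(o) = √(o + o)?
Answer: -652*I*√2 ≈ -922.07*I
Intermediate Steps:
M(o) = √2*√o (M(o) = √(2*o) = √2*√o)
-163*M(-16) = -163*√2*√(-16) = -163*√2*4*I = -652*I*√2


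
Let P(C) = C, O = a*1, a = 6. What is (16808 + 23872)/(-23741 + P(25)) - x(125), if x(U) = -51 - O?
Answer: 327783/5929 ≈ 55.285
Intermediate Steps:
O = 6 (O = 6*1 = 6)
x(U) = -57 (x(U) = -51 - 1*6 = -51 - 6 = -57)
(16808 + 23872)/(-23741 + P(25)) - x(125) = (16808 + 23872)/(-23741 + 25) - 1*(-57) = 40680/(-23716) + 57 = 40680*(-1/23716) + 57 = -10170/5929 + 57 = 327783/5929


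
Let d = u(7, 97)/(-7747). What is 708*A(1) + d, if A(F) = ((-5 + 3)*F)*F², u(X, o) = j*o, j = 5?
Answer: -10970237/7747 ≈ -1416.1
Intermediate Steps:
u(X, o) = 5*o
A(F) = -2*F³ (A(F) = (-2*F)*F² = -2*F³)
d = -485/7747 (d = (5*97)/(-7747) = 485*(-1/7747) = -485/7747 ≈ -0.062605)
708*A(1) + d = 708*(-2*1³) - 485/7747 = 708*(-2*1) - 485/7747 = 708*(-2) - 485/7747 = -1416 - 485/7747 = -10970237/7747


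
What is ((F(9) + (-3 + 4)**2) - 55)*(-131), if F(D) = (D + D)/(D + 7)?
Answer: 55413/8 ≈ 6926.6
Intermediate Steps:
F(D) = 2*D/(7 + D) (F(D) = (2*D)/(7 + D) = 2*D/(7 + D))
((F(9) + (-3 + 4)**2) - 55)*(-131) = ((2*9/(7 + 9) + (-3 + 4)**2) - 55)*(-131) = ((2*9/16 + 1**2) - 55)*(-131) = ((2*9*(1/16) + 1) - 55)*(-131) = ((9/8 + 1) - 55)*(-131) = (17/8 - 55)*(-131) = -423/8*(-131) = 55413/8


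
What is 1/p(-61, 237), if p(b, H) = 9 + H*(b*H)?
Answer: -1/3426300 ≈ -2.9186e-7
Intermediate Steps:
p(b, H) = 9 + b*H**2 (p(b, H) = 9 + H*(H*b) = 9 + b*H**2)
1/p(-61, 237) = 1/(9 - 61*237**2) = 1/(9 - 61*56169) = 1/(9 - 3426309) = 1/(-3426300) = -1/3426300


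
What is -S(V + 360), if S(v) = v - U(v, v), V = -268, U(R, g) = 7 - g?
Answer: -177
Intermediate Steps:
S(v) = -7 + 2*v (S(v) = v - (7 - v) = v + (-7 + v) = -7 + 2*v)
-S(V + 360) = -(-7 + 2*(-268 + 360)) = -(-7 + 2*92) = -(-7 + 184) = -1*177 = -177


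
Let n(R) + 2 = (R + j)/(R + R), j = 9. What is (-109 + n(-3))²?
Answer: 12544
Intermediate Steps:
n(R) = -2 + (9 + R)/(2*R) (n(R) = -2 + (R + 9)/(R + R) = -2 + (9 + R)/((2*R)) = -2 + (9 + R)*(1/(2*R)) = -2 + (9 + R)/(2*R))
(-109 + n(-3))² = (-109 + (3/2)*(3 - 1*(-3))/(-3))² = (-109 + (3/2)*(-⅓)*(3 + 3))² = (-109 + (3/2)*(-⅓)*6)² = (-109 - 3)² = (-112)² = 12544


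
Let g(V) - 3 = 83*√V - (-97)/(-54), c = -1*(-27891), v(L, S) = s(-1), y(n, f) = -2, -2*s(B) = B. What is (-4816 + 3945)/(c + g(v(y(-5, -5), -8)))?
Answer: -70841623086/2268565135879 + 105403194*√2/2268565135879 ≈ -0.031162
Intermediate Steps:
s(B) = -B/2
v(L, S) = ½ (v(L, S) = -½*(-1) = ½)
c = 27891
g(V) = 65/54 + 83*√V (g(V) = 3 + (83*√V - (-97)/(-54)) = 3 + (83*√V - (-97)*(-1)/54) = 3 + (83*√V - 1*97/54) = 3 + (83*√V - 97/54) = 3 + (-97/54 + 83*√V) = 65/54 + 83*√V)
(-4816 + 3945)/(c + g(v(y(-5, -5), -8))) = (-4816 + 3945)/(27891 + (65/54 + 83*√(½))) = -871/(27891 + (65/54 + 83*(√2/2))) = -871/(27891 + (65/54 + 83*√2/2)) = -871/(1506179/54 + 83*√2/2)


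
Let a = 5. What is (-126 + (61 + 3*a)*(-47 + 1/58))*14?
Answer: -1500856/29 ≈ -51754.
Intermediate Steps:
(-126 + (61 + 3*a)*(-47 + 1/58))*14 = (-126 + (61 + 3*5)*(-47 + 1/58))*14 = (-126 + (61 + 15)*(-47 + 1/58))*14 = (-126 + 76*(-2725/58))*14 = (-126 - 103550/29)*14 = -107204/29*14 = -1500856/29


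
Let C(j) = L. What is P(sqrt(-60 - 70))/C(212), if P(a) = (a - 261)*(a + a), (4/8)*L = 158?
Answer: -65/79 - 261*I*sqrt(130)/158 ≈ -0.82278 - 18.835*I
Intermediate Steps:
L = 316 (L = 2*158 = 316)
P(a) = 2*a*(-261 + a) (P(a) = (-261 + a)*(2*a) = 2*a*(-261 + a))
C(j) = 316
P(sqrt(-60 - 70))/C(212) = (2*sqrt(-60 - 70)*(-261 + sqrt(-60 - 70)))/316 = (2*sqrt(-130)*(-261 + sqrt(-130)))*(1/316) = (2*(I*sqrt(130))*(-261 + I*sqrt(130)))*(1/316) = (2*I*sqrt(130)*(-261 + I*sqrt(130)))*(1/316) = I*sqrt(130)*(-261 + I*sqrt(130))/158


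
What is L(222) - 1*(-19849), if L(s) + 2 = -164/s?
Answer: 2202935/111 ≈ 19846.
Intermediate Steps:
L(s) = -2 - 164/s
L(222) - 1*(-19849) = (-2 - 164/222) - 1*(-19849) = (-2 - 164*1/222) + 19849 = (-2 - 82/111) + 19849 = -304/111 + 19849 = 2202935/111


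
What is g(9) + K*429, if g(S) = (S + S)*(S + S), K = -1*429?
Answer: -183717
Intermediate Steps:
K = -429
g(S) = 4*S² (g(S) = (2*S)*(2*S) = 4*S²)
g(9) + K*429 = 4*9² - 429*429 = 4*81 - 184041 = 324 - 184041 = -183717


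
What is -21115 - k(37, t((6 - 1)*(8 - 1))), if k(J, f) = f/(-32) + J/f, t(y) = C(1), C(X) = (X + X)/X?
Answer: -338135/16 ≈ -21133.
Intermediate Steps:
C(X) = 2 (C(X) = (2*X)/X = 2)
t(y) = 2
k(J, f) = -f/32 + J/f (k(J, f) = f*(-1/32) + J/f = -f/32 + J/f)
-21115 - k(37, t((6 - 1)*(8 - 1))) = -21115 - (-1/32*2 + 37/2) = -21115 - (-1/16 + 37*(½)) = -21115 - (-1/16 + 37/2) = -21115 - 1*295/16 = -21115 - 295/16 = -338135/16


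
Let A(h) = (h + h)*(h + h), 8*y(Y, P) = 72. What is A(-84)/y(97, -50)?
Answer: 3136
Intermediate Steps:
y(Y, P) = 9 (y(Y, P) = (⅛)*72 = 9)
A(h) = 4*h² (A(h) = (2*h)*(2*h) = 4*h²)
A(-84)/y(97, -50) = (4*(-84)²)/9 = (4*7056)*(⅑) = 28224*(⅑) = 3136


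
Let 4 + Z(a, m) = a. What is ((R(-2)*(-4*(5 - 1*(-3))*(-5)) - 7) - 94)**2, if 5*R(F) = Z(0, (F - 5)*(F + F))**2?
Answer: 168921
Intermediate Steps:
Z(a, m) = -4 + a
R(F) = 16/5 (R(F) = (-4 + 0)**2/5 = (1/5)*(-4)**2 = (1/5)*16 = 16/5)
((R(-2)*(-4*(5 - 1*(-3))*(-5)) - 7) - 94)**2 = ((16*(-4*(5 - 1*(-3))*(-5))/5 - 7) - 94)**2 = ((16*(-4*(5 + 3)*(-5))/5 - 7) - 94)**2 = ((16*(-4*8*(-5))/5 - 7) - 94)**2 = ((16*(-32*(-5))/5 - 7) - 94)**2 = (((16/5)*160 - 7) - 94)**2 = ((512 - 7) - 94)**2 = (505 - 94)**2 = 411**2 = 168921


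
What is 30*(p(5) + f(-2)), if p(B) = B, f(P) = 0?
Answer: 150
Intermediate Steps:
30*(p(5) + f(-2)) = 30*(5 + 0) = 30*5 = 150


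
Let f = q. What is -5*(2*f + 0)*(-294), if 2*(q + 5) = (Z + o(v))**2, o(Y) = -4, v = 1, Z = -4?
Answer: 79380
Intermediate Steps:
q = 27 (q = -5 + (-4 - 4)**2/2 = -5 + (1/2)*(-8)**2 = -5 + (1/2)*64 = -5 + 32 = 27)
f = 27
-5*(2*f + 0)*(-294) = -5*(2*27 + 0)*(-294) = -5*(54 + 0)*(-294) = -5*54*(-294) = -270*(-294) = 79380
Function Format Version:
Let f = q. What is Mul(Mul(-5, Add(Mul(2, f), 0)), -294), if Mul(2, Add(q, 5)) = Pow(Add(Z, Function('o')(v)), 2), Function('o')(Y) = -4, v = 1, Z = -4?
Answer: 79380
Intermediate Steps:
q = 27 (q = Add(-5, Mul(Rational(1, 2), Pow(Add(-4, -4), 2))) = Add(-5, Mul(Rational(1, 2), Pow(-8, 2))) = Add(-5, Mul(Rational(1, 2), 64)) = Add(-5, 32) = 27)
f = 27
Mul(Mul(-5, Add(Mul(2, f), 0)), -294) = Mul(Mul(-5, Add(Mul(2, 27), 0)), -294) = Mul(Mul(-5, Add(54, 0)), -294) = Mul(Mul(-5, 54), -294) = Mul(-270, -294) = 79380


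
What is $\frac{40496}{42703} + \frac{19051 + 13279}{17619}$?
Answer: $\frac{2094087014}{752384157} \approx 2.7833$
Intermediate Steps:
$\frac{40496}{42703} + \frac{19051 + 13279}{17619} = 40496 \cdot \frac{1}{42703} + 32330 \cdot \frac{1}{17619} = \frac{40496}{42703} + \frac{32330}{17619} = \frac{2094087014}{752384157}$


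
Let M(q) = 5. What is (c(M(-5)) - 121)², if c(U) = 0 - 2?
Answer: 15129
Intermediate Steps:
c(U) = -2
(c(M(-5)) - 121)² = (-2 - 121)² = (-123)² = 15129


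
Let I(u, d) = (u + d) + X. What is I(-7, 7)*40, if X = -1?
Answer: -40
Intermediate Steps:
I(u, d) = -1 + d + u (I(u, d) = (u + d) - 1 = (d + u) - 1 = -1 + d + u)
I(-7, 7)*40 = (-1 + 7 - 7)*40 = -1*40 = -40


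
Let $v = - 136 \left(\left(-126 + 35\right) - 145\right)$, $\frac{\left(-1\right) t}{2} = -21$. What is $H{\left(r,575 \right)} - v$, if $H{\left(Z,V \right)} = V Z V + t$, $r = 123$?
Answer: $40634821$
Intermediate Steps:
$t = 42$ ($t = \left(-2\right) \left(-21\right) = 42$)
$H{\left(Z,V \right)} = 42 + Z V^{2}$ ($H{\left(Z,V \right)} = V Z V + 42 = Z V^{2} + 42 = 42 + Z V^{2}$)
$v = 32096$ ($v = - 136 \left(-91 - 145\right) = \left(-136\right) \left(-236\right) = 32096$)
$H{\left(r,575 \right)} - v = \left(42 + 123 \cdot 575^{2}\right) - 32096 = \left(42 + 123 \cdot 330625\right) - 32096 = \left(42 + 40666875\right) - 32096 = 40666917 - 32096 = 40634821$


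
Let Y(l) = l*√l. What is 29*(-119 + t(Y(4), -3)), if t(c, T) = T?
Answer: -3538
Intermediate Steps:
Y(l) = l^(3/2)
29*(-119 + t(Y(4), -3)) = 29*(-119 - 3) = 29*(-122) = -3538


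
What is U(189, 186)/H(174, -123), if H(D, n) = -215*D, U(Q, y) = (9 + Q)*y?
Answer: -6138/6235 ≈ -0.98444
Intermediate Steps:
U(Q, y) = y*(9 + Q)
U(189, 186)/H(174, -123) = (186*(9 + 189))/((-215*174)) = (186*198)/(-37410) = 36828*(-1/37410) = -6138/6235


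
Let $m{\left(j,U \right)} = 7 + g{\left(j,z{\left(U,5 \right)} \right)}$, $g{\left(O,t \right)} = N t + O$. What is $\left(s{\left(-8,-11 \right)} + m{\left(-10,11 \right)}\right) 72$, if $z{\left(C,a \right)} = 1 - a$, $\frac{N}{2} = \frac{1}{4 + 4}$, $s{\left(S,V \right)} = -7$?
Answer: $-792$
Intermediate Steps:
$N = \frac{1}{4}$ ($N = \frac{2}{4 + 4} = \frac{2}{8} = 2 \cdot \frac{1}{8} = \frac{1}{4} \approx 0.25$)
$g{\left(O,t \right)} = O + \frac{t}{4}$ ($g{\left(O,t \right)} = \frac{t}{4} + O = O + \frac{t}{4}$)
$m{\left(j,U \right)} = 6 + j$ ($m{\left(j,U \right)} = 7 + \left(j + \frac{1 - 5}{4}\right) = 7 + \left(j + \frac{1}{4} \left(-4\right)\right) = 7 + \left(j - 1\right) = 7 + \left(-1 + j\right) = 6 + j$)
$\left(s{\left(-8,-11 \right)} + m{\left(-10,11 \right)}\right) 72 = \left(-7 + \left(6 - 10\right)\right) 72 = \left(-7 - 4\right) 72 = \left(-11\right) 72 = -792$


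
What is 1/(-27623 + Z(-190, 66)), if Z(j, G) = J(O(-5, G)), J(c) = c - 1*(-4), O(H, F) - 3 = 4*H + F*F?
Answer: -1/23280 ≈ -4.2955e-5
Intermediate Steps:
O(H, F) = 3 + F² + 4*H (O(H, F) = 3 + (4*H + F*F) = 3 + (4*H + F²) = 3 + (F² + 4*H) = 3 + F² + 4*H)
J(c) = 4 + c (J(c) = c + 4 = 4 + c)
Z(j, G) = -13 + G² (Z(j, G) = 4 + (3 + G² + 4*(-5)) = 4 + (3 + G² - 20) = 4 + (-17 + G²) = -13 + G²)
1/(-27623 + Z(-190, 66)) = 1/(-27623 + (-13 + 66²)) = 1/(-27623 + (-13 + 4356)) = 1/(-27623 + 4343) = 1/(-23280) = -1/23280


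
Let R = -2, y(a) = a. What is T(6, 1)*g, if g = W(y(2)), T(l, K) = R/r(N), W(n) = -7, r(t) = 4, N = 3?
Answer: 7/2 ≈ 3.5000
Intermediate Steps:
T(l, K) = -½ (T(l, K) = -2/4 = -2*¼ = -½)
g = -7
T(6, 1)*g = -½*(-7) = 7/2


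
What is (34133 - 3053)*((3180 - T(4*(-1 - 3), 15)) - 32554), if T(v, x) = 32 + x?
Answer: -914404680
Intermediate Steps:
(34133 - 3053)*((3180 - T(4*(-1 - 3), 15)) - 32554) = (34133 - 3053)*((3180 - (32 + 15)) - 32554) = 31080*((3180 - 1*47) - 32554) = 31080*((3180 - 47) - 32554) = 31080*(3133 - 32554) = 31080*(-29421) = -914404680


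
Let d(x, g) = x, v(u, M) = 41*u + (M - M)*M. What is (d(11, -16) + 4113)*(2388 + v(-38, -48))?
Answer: 3422920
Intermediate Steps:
v(u, M) = 41*u (v(u, M) = 41*u + 0*M = 41*u + 0 = 41*u)
(d(11, -16) + 4113)*(2388 + v(-38, -48)) = (11 + 4113)*(2388 + 41*(-38)) = 4124*(2388 - 1558) = 4124*830 = 3422920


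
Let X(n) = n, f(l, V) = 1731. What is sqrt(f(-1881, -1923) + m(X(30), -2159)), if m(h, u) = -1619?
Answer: 4*sqrt(7) ≈ 10.583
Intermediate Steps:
sqrt(f(-1881, -1923) + m(X(30), -2159)) = sqrt(1731 - 1619) = sqrt(112) = 4*sqrt(7)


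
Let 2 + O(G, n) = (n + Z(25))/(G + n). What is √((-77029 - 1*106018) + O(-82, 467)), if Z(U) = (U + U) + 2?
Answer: I*√27132238210/385 ≈ 427.84*I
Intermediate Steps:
Z(U) = 2 + 2*U (Z(U) = 2*U + 2 = 2 + 2*U)
O(G, n) = -2 + (52 + n)/(G + n) (O(G, n) = -2 + (n + (2 + 2*25))/(G + n) = -2 + (n + (2 + 50))/(G + n) = -2 + (n + 52)/(G + n) = -2 + (52 + n)/(G + n))
√((-77029 - 1*106018) + O(-82, 467)) = √((-77029 - 1*106018) + (52 - 1*467 - 2*(-82))/(-82 + 467)) = √((-77029 - 106018) + (52 - 467 + 164)/385) = √(-183047 + (1/385)*(-251)) = √(-183047 - 251/385) = √(-70473346/385) = I*√27132238210/385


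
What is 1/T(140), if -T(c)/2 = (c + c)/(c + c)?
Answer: -1/2 ≈ -0.50000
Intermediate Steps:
T(c) = -2 (T(c) = -2*(c + c)/(c + c) = -2*2*c/(2*c) = -2*2*c*1/(2*c) = -2*1 = -2)
1/T(140) = 1/(-2) = -1/2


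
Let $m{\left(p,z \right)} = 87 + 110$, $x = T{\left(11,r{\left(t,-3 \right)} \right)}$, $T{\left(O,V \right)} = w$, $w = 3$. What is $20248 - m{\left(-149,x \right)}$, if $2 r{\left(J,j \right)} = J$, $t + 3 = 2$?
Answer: $20051$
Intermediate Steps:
$t = -1$ ($t = -3 + 2 = -1$)
$r{\left(J,j \right)} = \frac{J}{2}$
$T{\left(O,V \right)} = 3$
$x = 3$
$m{\left(p,z \right)} = 197$
$20248 - m{\left(-149,x \right)} = 20248 - 197 = 20051$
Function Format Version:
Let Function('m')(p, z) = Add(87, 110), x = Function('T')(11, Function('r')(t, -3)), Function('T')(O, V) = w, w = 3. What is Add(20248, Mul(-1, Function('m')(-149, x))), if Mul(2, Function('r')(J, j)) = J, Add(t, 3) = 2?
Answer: 20051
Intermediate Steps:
t = -1 (t = Add(-3, 2) = -1)
Function('r')(J, j) = Mul(Rational(1, 2), J)
Function('T')(O, V) = 3
x = 3
Function('m')(p, z) = 197
Add(20248, Mul(-1, Function('m')(-149, x))) = Add(20248, Mul(-1, 197)) = Add(20248, -197) = 20051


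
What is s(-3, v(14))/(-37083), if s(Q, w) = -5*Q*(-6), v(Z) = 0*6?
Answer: 30/12361 ≈ 0.0024270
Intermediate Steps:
v(Z) = 0
s(Q, w) = 30*Q
s(-3, v(14))/(-37083) = (30*(-3))/(-37083) = -90*(-1/37083) = 30/12361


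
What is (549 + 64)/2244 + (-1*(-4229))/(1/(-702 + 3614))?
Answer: 27634519525/2244 ≈ 1.2315e+7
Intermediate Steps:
(549 + 64)/2244 + (-1*(-4229))/(1/(-702 + 3614)) = 613*(1/2244) + 4229/(1/2912) = 613/2244 + 4229/(1/2912) = 613/2244 + 4229*2912 = 613/2244 + 12314848 = 27634519525/2244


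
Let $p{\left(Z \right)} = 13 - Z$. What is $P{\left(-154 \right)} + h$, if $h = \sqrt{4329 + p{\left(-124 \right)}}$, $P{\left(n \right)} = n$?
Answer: $-154 + \sqrt{4466} \approx -87.172$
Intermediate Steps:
$h = \sqrt{4466}$ ($h = \sqrt{4329 + \left(13 - -124\right)} = \sqrt{4329 + \left(13 + 124\right)} = \sqrt{4329 + 137} = \sqrt{4466} \approx 66.828$)
$P{\left(-154 \right)} + h = -154 + \sqrt{4466}$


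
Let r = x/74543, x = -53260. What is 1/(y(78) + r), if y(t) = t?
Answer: 74543/5761094 ≈ 0.012939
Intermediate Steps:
r = -53260/74543 ≈ -0.71449
1/(y(78) + r) = 1/(78 - 53260/74543) = 1/(5761094/74543) = 74543/5761094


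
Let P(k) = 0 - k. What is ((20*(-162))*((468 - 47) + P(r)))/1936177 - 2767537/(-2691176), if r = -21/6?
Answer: 1657051839169/5210593074152 ≈ 0.31802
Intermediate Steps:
r = -7/2 (r = -21*1/6 = -7/2 ≈ -3.5000)
P(k) = -k
((20*(-162))*((468 - 47) + P(r)))/1936177 - 2767537/(-2691176) = ((20*(-162))*((468 - 47) - 1*(-7/2)))/1936177 - 2767537/(-2691176) = -3240*(421 + 7/2)*(1/1936177) - 2767537*(-1/2691176) = -3240*849/2*(1/1936177) + 2767537/2691176 = -1375380*1/1936177 + 2767537/2691176 = -1375380/1936177 + 2767537/2691176 = 1657051839169/5210593074152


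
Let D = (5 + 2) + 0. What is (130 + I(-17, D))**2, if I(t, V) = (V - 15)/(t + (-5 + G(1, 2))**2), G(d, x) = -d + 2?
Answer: 19044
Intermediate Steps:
D = 7 (D = 7 + 0 = 7)
G(d, x) = 2 - d
I(t, V) = (-15 + V)/(16 + t) (I(t, V) = (V - 15)/(t + (-5 + (2 - 1*1))**2) = (-15 + V)/(t + (-5 + (2 - 1))**2) = (-15 + V)/(t + (-5 + 1)**2) = (-15 + V)/(t + (-4)**2) = (-15 + V)/(t + 16) = (-15 + V)/(16 + t))
(130 + I(-17, D))**2 = (130 + (-15 + 7)/(16 - 17))**2 = (130 - 8/(-1))**2 = (130 - 1*(-8))**2 = (130 + 8)**2 = 138**2 = 19044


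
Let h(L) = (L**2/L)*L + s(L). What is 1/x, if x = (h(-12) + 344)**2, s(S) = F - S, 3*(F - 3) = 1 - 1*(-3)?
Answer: 9/2289169 ≈ 3.9316e-6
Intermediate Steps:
F = 13/3 (F = 3 + (1 - 1*(-3))/3 = 3 + (1 + 3)/3 = 3 + (1/3)*4 = 3 + 4/3 = 13/3 ≈ 4.3333)
s(S) = 13/3 - S
h(L) = 13/3 + L**2 - L (h(L) = (L**2/L)*L + (13/3 - L) = L*L + (13/3 - L) = L**2 + (13/3 - L) = 13/3 + L**2 - L)
x = 2289169/9 (x = ((13/3 + (-12)**2 - 1*(-12)) + 344)**2 = ((13/3 + 144 + 12) + 344)**2 = (481/3 + 344)**2 = (1513/3)**2 = 2289169/9 ≈ 2.5435e+5)
1/x = 1/(2289169/9) = 9/2289169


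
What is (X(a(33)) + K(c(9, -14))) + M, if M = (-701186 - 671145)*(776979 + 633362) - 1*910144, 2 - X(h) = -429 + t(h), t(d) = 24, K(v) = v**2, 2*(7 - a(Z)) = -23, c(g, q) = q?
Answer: -1935455584412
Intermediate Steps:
a(Z) = 37/2 (a(Z) = 7 - 1/2*(-23) = 7 + 23/2 = 37/2)
X(h) = 407 (X(h) = 2 - (-429 + 24) = 2 - 1*(-405) = 2 + 405 = 407)
M = -1935455585015 (M = -1372331*1410341 - 910144 = -1935454674871 - 910144 = -1935455585015)
(X(a(33)) + K(c(9, -14))) + M = (407 + (-14)**2) - 1935455585015 = (407 + 196) - 1935455585015 = 603 - 1935455585015 = -1935455584412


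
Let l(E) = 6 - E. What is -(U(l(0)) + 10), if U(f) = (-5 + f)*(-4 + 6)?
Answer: -12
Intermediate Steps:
U(f) = -10 + 2*f (U(f) = (-5 + f)*2 = -10 + 2*f)
-(U(l(0)) + 10) = -((-10 + 2*(6 - 1*0)) + 10) = -((-10 + 2*(6 + 0)) + 10) = -((-10 + 2*6) + 10) = -((-10 + 12) + 10) = -(2 + 10) = -1*12 = -12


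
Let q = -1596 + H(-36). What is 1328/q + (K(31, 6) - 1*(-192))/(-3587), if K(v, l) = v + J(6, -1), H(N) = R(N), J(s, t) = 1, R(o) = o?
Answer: -18857/21522 ≈ -0.87617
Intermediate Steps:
H(N) = N
K(v, l) = 1 + v (K(v, l) = v + 1 = 1 + v)
q = -1632 (q = -1596 - 36 = -1632)
1328/q + (K(31, 6) - 1*(-192))/(-3587) = 1328/(-1632) + ((1 + 31) - 1*(-192))/(-3587) = 1328*(-1/1632) + (32 + 192)*(-1/3587) = -83/102 + 224*(-1/3587) = -83/102 - 224/3587 = -18857/21522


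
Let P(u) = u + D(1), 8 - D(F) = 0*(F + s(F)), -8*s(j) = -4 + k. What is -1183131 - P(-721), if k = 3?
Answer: -1182418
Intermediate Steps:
s(j) = ⅛ (s(j) = -(-4 + 3)/8 = -⅛*(-1) = ⅛)
D(F) = 8 (D(F) = 8 - 0*(F + ⅛) = 8 - 0*(⅛ + F) = 8 - 1*0 = 8 + 0 = 8)
P(u) = 8 + u (P(u) = u + 8 = 8 + u)
-1183131 - P(-721) = -1183131 - (8 - 721) = -1183131 - 1*(-713) = -1183131 + 713 = -1182418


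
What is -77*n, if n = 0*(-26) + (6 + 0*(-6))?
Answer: -462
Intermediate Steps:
n = 6 (n = 0 + (6 + 0) = 0 + 6 = 6)
-77*n = -77*6 = -462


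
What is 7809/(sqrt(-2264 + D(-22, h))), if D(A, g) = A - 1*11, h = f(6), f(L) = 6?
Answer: -7809*I*sqrt(2297)/2297 ≈ -162.94*I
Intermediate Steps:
h = 6
D(A, g) = -11 + A (D(A, g) = A - 11 = -11 + A)
7809/(sqrt(-2264 + D(-22, h))) = 7809/(sqrt(-2264 + (-11 - 22))) = 7809/(sqrt(-2264 - 33)) = 7809/(sqrt(-2297)) = 7809/((I*sqrt(2297))) = 7809*(-I*sqrt(2297)/2297) = -7809*I*sqrt(2297)/2297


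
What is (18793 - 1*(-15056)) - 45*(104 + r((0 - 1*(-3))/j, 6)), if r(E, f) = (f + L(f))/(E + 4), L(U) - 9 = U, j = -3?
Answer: 28854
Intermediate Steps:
L(U) = 9 + U
r(E, f) = (9 + 2*f)/(4 + E) (r(E, f) = (f + (9 + f))/(E + 4) = (9 + 2*f)/(4 + E))
(18793 - 1*(-15056)) - 45*(104 + r((0 - 1*(-3))/j, 6)) = (18793 - 1*(-15056)) - 45*(104 + (9 + 2*6)/(4 + (0 - 1*(-3))/(-3))) = (18793 + 15056) - 45*(104 + (9 + 12)/(4 + (0 + 3)*(-1/3))) = 33849 - 45*(104 + 21/(4 + 3*(-1/3))) = 33849 - 45*(104 + 21/(4 - 1)) = 33849 - 45*(104 + 21/3) = 33849 - 45*(104 + (1/3)*21) = 33849 - 45*(104 + 7) = 33849 - 45*111 = 33849 - 1*4995 = 33849 - 4995 = 28854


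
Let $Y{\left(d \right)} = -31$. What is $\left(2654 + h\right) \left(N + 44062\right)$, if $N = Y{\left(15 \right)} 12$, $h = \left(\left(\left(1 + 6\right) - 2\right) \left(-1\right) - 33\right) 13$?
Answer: $94370400$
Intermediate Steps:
$h = -494$ ($h = \left(\left(7 - 2\right) \left(-1\right) - 33\right) 13 = \left(5 \left(-1\right) - 33\right) 13 = \left(-5 - 33\right) 13 = \left(-38\right) 13 = -494$)
$N = -372$ ($N = \left(-31\right) 12 = -372$)
$\left(2654 + h\right) \left(N + 44062\right) = \left(2654 - 494\right) \left(-372 + 44062\right) = 2160 \cdot 43690 = 94370400$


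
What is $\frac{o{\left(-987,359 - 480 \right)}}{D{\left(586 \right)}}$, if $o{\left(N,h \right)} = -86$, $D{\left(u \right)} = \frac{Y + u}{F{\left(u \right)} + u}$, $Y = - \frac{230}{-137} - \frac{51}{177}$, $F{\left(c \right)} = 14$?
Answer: $- \frac{417082800}{4747879} \approx -87.846$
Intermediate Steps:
$Y = \frac{11241}{8083}$ ($Y = \left(-230\right) \left(- \frac{1}{137}\right) - \frac{17}{59} = \frac{230}{137} - \frac{17}{59} = \frac{11241}{8083} \approx 1.3907$)
$D{\left(u \right)} = \frac{\frac{11241}{8083} + u}{14 + u}$
$\frac{o{\left(-987,359 - 480 \right)}}{D{\left(586 \right)}} = - \frac{86}{\frac{1}{14 + 586} \left(\frac{11241}{8083} + 586\right)} = - \frac{86}{\frac{1}{600} \cdot \frac{4747879}{8083}} = - \frac{86}{\frac{4747879}{4849800}} = \left(-86\right) \frac{4849800}{4747879} = - \frac{417082800}{4747879}$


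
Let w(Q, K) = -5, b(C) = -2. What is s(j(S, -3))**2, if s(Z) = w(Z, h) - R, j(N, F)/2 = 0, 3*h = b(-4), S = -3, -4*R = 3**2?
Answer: 121/16 ≈ 7.5625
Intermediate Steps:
R = -9/4 (R = -1/4*3**2 = -1/4*9 = -9/4 ≈ -2.2500)
h = -2/3 (h = (1/3)*(-2) = -2/3 ≈ -0.66667)
j(N, F) = 0 (j(N, F) = 2*0 = 0)
s(Z) = -11/4 (s(Z) = -5 - 1*(-9/4) = -5 + 9/4 = -11/4)
s(j(S, -3))**2 = (-11/4)**2 = 121/16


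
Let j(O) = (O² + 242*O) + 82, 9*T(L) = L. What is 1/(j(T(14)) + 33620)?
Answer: 81/2760550 ≈ 2.9342e-5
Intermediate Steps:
T(L) = L/9
j(O) = 82 + O² + 242*O
1/(j(T(14)) + 33620) = 1/((82 + ((⅑)*14)² + 242*((⅑)*14)) + 33620) = 1/((82 + (14/9)² + 242*(14/9)) + 33620) = 1/((82 + 196/81 + 3388/9) + 33620) = 1/(37330/81 + 33620) = 1/(2760550/81) = 81/2760550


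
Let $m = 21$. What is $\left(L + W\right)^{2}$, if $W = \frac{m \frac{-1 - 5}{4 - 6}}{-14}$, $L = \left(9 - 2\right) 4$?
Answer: $\frac{2209}{4} \approx 552.25$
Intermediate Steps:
$L = 28$ ($L = 7 \cdot 4 = 28$)
$W = - \frac{9}{2}$ ($W = \frac{21 \frac{-1 - 5}{4 - 6}}{-14} = 21 \left(- \frac{6}{-2}\right) \left(- \frac{1}{14}\right) = 21 \left(\left(-6\right) \left(- \frac{1}{2}\right)\right) \left(- \frac{1}{14}\right) = 21 \cdot 3 \left(- \frac{1}{14}\right) = 63 \left(- \frac{1}{14}\right) = - \frac{9}{2} \approx -4.5$)
$\left(L + W\right)^{2} = \left(28 - \frac{9}{2}\right)^{2} = \left(\frac{47}{2}\right)^{2} = \frac{2209}{4}$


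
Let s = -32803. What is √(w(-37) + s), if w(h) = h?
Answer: 2*I*√8210 ≈ 181.22*I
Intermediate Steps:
√(w(-37) + s) = √(-37 - 32803) = √(-32840) = 2*I*√8210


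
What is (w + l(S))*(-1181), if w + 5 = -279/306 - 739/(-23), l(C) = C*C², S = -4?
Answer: 34892645/782 ≈ 44620.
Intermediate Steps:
l(C) = C³
w = 20503/782 (w = -5 + (-279/306 - 739/(-23)) = -5 + (-279*1/306 - 739*(-1/23)) = -5 + (-31/34 + 739/23) = -5 + 24413/782 = 20503/782 ≈ 26.219)
(w + l(S))*(-1181) = (20503/782 + (-4)³)*(-1181) = (20503/782 - 64)*(-1181) = -29545/782*(-1181) = 34892645/782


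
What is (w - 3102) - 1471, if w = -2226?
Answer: -6799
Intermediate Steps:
(w - 3102) - 1471 = (-2226 - 3102) - 1471 = -5328 - 1471 = -6799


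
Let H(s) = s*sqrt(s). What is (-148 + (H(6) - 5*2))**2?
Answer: 25180 - 1896*sqrt(6) ≈ 20536.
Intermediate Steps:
H(s) = s**(3/2)
(-148 + (H(6) - 5*2))**2 = (-148 + (6**(3/2) - 5*2))**2 = (-148 + (6*sqrt(6) - 10))**2 = (-148 + (-10 + 6*sqrt(6)))**2 = (-158 + 6*sqrt(6))**2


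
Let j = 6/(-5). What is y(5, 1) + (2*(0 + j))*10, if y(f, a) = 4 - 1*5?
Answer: -25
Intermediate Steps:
y(f, a) = -1 (y(f, a) = 4 - 5 = -1)
j = -6/5 (j = 6*(-1/5) = -6/5 ≈ -1.2000)
y(5, 1) + (2*(0 + j))*10 = -1 + (2*(0 - 6/5))*10 = -1 + (2*(-6/5))*10 = -1 - 12/5*10 = -1 - 24 = -25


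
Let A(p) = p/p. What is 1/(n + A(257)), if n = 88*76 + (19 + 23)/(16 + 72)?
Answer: 44/294337 ≈ 0.00014949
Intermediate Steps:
A(p) = 1
n = 294293/44 (n = 6688 + 42/88 = 6688 + 42*(1/88) = 6688 + 21/44 = 294293/44 ≈ 6688.5)
1/(n + A(257)) = 1/(294293/44 + 1) = 1/(294337/44) = 44/294337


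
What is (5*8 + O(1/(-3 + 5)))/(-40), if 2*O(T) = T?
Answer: -161/160 ≈ -1.0063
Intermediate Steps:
O(T) = T/2
(5*8 + O(1/(-3 + 5)))/(-40) = (5*8 + 1/(2*(-3 + 5)))/(-40) = (40 + (1/2)/2)*(-1/40) = (40 + (1/2)*(1/2))*(-1/40) = (40 + 1/4)*(-1/40) = (161/4)*(-1/40) = -161/160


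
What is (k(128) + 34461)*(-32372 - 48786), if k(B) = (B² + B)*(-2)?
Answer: -116624046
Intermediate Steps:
k(B) = -2*B - 2*B² (k(B) = (B + B²)*(-2) = -2*B - 2*B²)
(k(128) + 34461)*(-32372 - 48786) = (-2*128*(1 + 128) + 34461)*(-32372 - 48786) = (-2*128*129 + 34461)*(-81158) = (-33024 + 34461)*(-81158) = 1437*(-81158) = -116624046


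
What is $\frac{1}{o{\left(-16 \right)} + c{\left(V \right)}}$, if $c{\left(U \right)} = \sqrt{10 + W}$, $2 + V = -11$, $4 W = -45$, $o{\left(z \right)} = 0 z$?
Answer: $- \frac{2 i \sqrt{5}}{5} \approx - 0.89443 i$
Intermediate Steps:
$o{\left(z \right)} = 0$
$W = - \frac{45}{4}$ ($W = \frac{1}{4} \left(-45\right) = - \frac{45}{4} \approx -11.25$)
$V = -13$ ($V = -2 - 11 = -13$)
$c{\left(U \right)} = \frac{i \sqrt{5}}{2}$ ($c{\left(U \right)} = \sqrt{10 - \frac{45}{4}} = \sqrt{- \frac{5}{4}} = \frac{i \sqrt{5}}{2}$)
$\frac{1}{o{\left(-16 \right)} + c{\left(V \right)}} = \frac{1}{0 + \frac{i \sqrt{5}}{2}} = \frac{1}{\frac{1}{2} i \sqrt{5}} = - \frac{2 i \sqrt{5}}{5}$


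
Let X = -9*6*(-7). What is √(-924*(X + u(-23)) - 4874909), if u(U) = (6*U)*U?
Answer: I*√8156957 ≈ 2856.0*I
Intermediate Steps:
X = 378 (X = -54*(-7) = 378)
u(U) = 6*U²
√(-924*(X + u(-23)) - 4874909) = √(-924*(378 + 6*(-23)²) - 4874909) = √(-924*(378 + 6*529) - 4874909) = √(-924*(378 + 3174) - 4874909) = √(-924*3552 - 4874909) = √(-3282048 - 4874909) = √(-8156957) = I*√8156957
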